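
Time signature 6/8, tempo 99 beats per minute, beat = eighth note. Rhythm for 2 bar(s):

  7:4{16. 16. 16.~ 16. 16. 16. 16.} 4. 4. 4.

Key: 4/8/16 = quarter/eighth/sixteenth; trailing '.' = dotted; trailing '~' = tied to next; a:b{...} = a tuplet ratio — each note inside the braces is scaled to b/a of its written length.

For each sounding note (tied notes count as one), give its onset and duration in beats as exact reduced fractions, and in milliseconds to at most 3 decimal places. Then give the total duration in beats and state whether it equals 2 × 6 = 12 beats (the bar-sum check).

1) 0.0ms=0b +259.74ms=3/7b
2) 259.74ms=3/7b +259.74ms=3/7b
3) 519.481ms=6/7b +519.481ms=6/7b
4) 1038.961ms=12/7b +259.74ms=3/7b
5) 1298.701ms=15/7b +259.74ms=3/7b
6) 1558.442ms=18/7b +259.74ms=3/7b
7) 1818.182ms=3b +1818.182ms=3b
8) 3636.364ms=6b +1818.182ms=3b
9) 5454.545ms=9b +1818.182ms=3b
Σ=12b of 12 (99bpm 6/8) — PASS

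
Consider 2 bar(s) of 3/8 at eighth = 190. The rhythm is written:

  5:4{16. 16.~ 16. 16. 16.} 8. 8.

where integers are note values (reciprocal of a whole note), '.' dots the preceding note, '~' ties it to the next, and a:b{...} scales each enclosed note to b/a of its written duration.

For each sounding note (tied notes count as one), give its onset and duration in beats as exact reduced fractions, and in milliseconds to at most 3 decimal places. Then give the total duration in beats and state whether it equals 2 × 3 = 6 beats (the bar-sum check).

1) 0.0ms=0b +189.474ms=3/5b
2) 189.474ms=3/5b +378.947ms=6/5b
3) 568.421ms=9/5b +189.474ms=3/5b
4) 757.895ms=12/5b +189.474ms=3/5b
5) 947.368ms=3b +473.684ms=3/2b
6) 1421.053ms=9/2b +473.684ms=3/2b
Σ=6b of 6 (190bpm 3/8) — PASS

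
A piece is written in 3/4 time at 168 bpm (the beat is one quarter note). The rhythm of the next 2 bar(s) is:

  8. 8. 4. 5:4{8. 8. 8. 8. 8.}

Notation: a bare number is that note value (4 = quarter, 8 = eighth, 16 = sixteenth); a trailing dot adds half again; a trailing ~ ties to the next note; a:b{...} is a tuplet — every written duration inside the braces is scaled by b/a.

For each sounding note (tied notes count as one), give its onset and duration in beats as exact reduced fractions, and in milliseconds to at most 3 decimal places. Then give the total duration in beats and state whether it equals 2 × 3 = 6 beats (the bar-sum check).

1) 0.0ms=0b +267.857ms=3/4b
2) 267.857ms=3/4b +267.857ms=3/4b
3) 535.714ms=3/2b +535.714ms=3/2b
4) 1071.429ms=3b +214.286ms=3/5b
5) 1285.714ms=18/5b +214.286ms=3/5b
6) 1500.0ms=21/5b +214.286ms=3/5b
7) 1714.286ms=24/5b +214.286ms=3/5b
8) 1928.571ms=27/5b +214.286ms=3/5b
Σ=6b of 6 (168bpm 3/4) — PASS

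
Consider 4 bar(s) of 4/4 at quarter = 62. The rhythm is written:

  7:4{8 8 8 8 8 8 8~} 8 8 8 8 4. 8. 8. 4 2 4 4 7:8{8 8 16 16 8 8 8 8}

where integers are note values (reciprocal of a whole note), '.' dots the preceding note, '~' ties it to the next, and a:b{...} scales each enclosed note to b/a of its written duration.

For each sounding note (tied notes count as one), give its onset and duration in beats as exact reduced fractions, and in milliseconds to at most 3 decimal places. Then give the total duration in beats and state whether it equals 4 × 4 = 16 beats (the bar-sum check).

1) 0.0ms=0b +276.498ms=2/7b
2) 276.498ms=2/7b +276.498ms=2/7b
3) 552.995ms=4/7b +276.498ms=2/7b
4) 829.493ms=6/7b +276.498ms=2/7b
5) 1105.991ms=8/7b +276.498ms=2/7b
6) 1382.488ms=10/7b +276.498ms=2/7b
7) 1658.986ms=12/7b +760.369ms=11/14b
8) 2419.355ms=5/2b +483.871ms=1/2b
9) 2903.226ms=3b +483.871ms=1/2b
10) 3387.097ms=7/2b +483.871ms=1/2b
11) 3870.968ms=4b +1451.613ms=3/2b
12) 5322.581ms=11/2b +725.806ms=3/4b
13) 6048.387ms=25/4b +725.806ms=3/4b
14) 6774.194ms=7b +967.742ms=1b
15) 7741.935ms=8b +1935.484ms=2b
16) 9677.419ms=10b +967.742ms=1b
17) 10645.161ms=11b +967.742ms=1b
18) 11612.903ms=12b +552.995ms=4/7b
19) 12165.899ms=88/7b +552.995ms=4/7b
20) 12718.894ms=92/7b +276.498ms=2/7b
21) 12995.392ms=94/7b +276.498ms=2/7b
22) 13271.889ms=96/7b +552.995ms=4/7b
23) 13824.885ms=100/7b +552.995ms=4/7b
24) 14377.88ms=104/7b +552.995ms=4/7b
25) 14930.876ms=108/7b +552.995ms=4/7b
Σ=16b of 16 (62bpm 4/4) — PASS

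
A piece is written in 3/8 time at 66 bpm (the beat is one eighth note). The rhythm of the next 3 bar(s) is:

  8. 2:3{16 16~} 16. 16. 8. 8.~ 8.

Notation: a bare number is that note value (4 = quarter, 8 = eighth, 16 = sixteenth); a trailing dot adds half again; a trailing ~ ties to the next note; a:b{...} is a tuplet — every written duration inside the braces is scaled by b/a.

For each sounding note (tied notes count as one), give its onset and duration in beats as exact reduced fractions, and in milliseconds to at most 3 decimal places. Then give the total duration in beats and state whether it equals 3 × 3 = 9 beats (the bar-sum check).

1) 0.0ms=0b +1363.636ms=3/2b
2) 1363.636ms=3/2b +681.818ms=3/4b
3) 2045.455ms=9/4b +1363.636ms=3/2b
4) 3409.091ms=15/4b +681.818ms=3/4b
5) 4090.909ms=9/2b +1363.636ms=3/2b
6) 5454.545ms=6b +2727.273ms=3b
Σ=9b of 9 (66bpm 3/8) — PASS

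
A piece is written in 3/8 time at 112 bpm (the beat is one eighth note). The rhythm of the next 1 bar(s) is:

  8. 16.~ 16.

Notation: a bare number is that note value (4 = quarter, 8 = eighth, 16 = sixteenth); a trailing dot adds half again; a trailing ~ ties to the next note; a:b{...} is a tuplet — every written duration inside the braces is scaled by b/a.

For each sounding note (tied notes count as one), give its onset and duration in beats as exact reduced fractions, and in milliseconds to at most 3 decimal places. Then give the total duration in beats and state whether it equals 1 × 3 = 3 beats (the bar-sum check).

1) 0.0ms=0b +803.571ms=3/2b
2) 803.571ms=3/2b +803.571ms=3/2b
Σ=3b of 3 (112bpm 3/8) — PASS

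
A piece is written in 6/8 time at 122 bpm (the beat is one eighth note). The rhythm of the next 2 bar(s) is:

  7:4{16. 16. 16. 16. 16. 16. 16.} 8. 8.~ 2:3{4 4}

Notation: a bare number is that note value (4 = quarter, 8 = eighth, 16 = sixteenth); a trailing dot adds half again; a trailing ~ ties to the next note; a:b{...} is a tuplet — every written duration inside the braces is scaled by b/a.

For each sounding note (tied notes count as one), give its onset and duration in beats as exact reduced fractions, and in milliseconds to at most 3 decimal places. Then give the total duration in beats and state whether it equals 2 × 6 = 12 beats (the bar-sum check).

1) 0.0ms=0b +210.773ms=3/7b
2) 210.773ms=3/7b +210.773ms=3/7b
3) 421.546ms=6/7b +210.773ms=3/7b
4) 632.319ms=9/7b +210.773ms=3/7b
5) 843.091ms=12/7b +210.773ms=3/7b
6) 1053.864ms=15/7b +210.773ms=3/7b
7) 1264.637ms=18/7b +210.773ms=3/7b
8) 1475.41ms=3b +737.705ms=3/2b
9) 2213.115ms=9/2b +2213.115ms=9/2b
10) 4426.23ms=9b +1475.41ms=3b
Σ=12b of 12 (122bpm 6/8) — PASS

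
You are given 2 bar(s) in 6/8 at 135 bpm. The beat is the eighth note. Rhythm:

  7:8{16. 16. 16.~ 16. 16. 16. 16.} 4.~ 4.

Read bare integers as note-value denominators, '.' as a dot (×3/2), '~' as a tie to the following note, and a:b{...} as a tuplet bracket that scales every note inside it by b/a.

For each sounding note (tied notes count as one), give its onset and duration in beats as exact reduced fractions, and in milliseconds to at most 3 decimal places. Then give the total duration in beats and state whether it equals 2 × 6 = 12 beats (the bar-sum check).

1) 0.0ms=0b +380.952ms=6/7b
2) 380.952ms=6/7b +380.952ms=6/7b
3) 761.905ms=12/7b +761.905ms=12/7b
4) 1523.81ms=24/7b +380.952ms=6/7b
5) 1904.762ms=30/7b +380.952ms=6/7b
6) 2285.714ms=36/7b +380.952ms=6/7b
7) 2666.667ms=6b +2666.667ms=6b
Σ=12b of 12 (135bpm 6/8) — PASS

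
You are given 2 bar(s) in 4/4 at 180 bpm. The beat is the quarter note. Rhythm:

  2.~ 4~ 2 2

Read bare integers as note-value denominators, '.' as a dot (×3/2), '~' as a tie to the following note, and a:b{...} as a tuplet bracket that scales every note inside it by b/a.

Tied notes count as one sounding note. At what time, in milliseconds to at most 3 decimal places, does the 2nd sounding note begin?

note 2 onset = 6b = 2000.0ms

1. 0.0ms @ 0 + 2000.0ms (6)
2. 2000.0ms @ 6 + 666.667ms (2)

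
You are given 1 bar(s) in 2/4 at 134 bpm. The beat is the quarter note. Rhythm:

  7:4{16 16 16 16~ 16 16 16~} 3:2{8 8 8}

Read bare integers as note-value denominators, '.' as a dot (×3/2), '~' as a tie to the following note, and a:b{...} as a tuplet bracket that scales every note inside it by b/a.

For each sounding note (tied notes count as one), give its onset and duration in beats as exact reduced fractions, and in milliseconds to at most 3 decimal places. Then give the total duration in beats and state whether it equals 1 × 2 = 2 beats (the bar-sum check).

1) 0.0ms=0b +63.966ms=1/7b
2) 63.966ms=1/7b +63.966ms=1/7b
3) 127.932ms=2/7b +63.966ms=1/7b
4) 191.898ms=3/7b +127.932ms=2/7b
5) 319.829ms=5/7b +63.966ms=1/7b
6) 383.795ms=6/7b +213.22ms=10/21b
7) 597.015ms=4/3b +149.254ms=1/3b
8) 746.269ms=5/3b +149.254ms=1/3b
Σ=2b of 2 (134bpm 2/4) — PASS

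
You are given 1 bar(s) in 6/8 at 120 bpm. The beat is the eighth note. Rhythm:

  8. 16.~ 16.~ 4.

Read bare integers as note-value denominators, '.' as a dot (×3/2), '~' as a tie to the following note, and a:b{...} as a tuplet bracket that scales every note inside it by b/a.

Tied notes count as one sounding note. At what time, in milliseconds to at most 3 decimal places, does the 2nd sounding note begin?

note 2 onset = 3/2b = 750.0ms

1. 0.0ms @ 0 + 750.0ms (3/2)
2. 750.0ms @ 3/2 + 2250.0ms (9/2)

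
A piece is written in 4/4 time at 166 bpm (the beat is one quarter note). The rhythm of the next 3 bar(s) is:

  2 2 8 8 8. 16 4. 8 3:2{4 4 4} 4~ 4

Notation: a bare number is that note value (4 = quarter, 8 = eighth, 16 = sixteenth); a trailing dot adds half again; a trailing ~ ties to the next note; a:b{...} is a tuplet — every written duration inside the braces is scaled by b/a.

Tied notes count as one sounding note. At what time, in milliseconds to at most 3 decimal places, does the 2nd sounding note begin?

1. 0.0ms @ 0 + 722.892ms (2)
2. 722.892ms @ 2 + 722.892ms (2)
3. 1445.783ms @ 4 + 180.723ms (1/2)
4. 1626.506ms @ 9/2 + 180.723ms (1/2)
5. 1807.229ms @ 5 + 271.084ms (3/4)
6. 2078.313ms @ 23/4 + 90.361ms (1/4)
7. 2168.675ms @ 6 + 542.169ms (3/2)
8. 2710.843ms @ 15/2 + 180.723ms (1/2)
9. 2891.566ms @ 8 + 240.964ms (2/3)
10. 3132.53ms @ 26/3 + 240.964ms (2/3)
11. 3373.494ms @ 28/3 + 240.964ms (2/3)
12. 3614.458ms @ 10 + 722.892ms (2)

note 2 onset = 2b = 722.892ms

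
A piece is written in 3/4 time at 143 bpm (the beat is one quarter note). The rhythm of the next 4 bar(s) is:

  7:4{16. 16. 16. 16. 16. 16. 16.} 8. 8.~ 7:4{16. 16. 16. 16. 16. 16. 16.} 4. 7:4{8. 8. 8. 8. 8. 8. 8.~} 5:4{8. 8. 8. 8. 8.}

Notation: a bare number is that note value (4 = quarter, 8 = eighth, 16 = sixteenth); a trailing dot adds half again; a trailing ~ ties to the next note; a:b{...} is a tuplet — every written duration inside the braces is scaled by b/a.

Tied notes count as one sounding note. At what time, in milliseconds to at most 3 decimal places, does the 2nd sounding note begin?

1. 0.0ms @ 0 + 89.91ms (3/14)
2. 89.91ms @ 3/14 + 89.91ms (3/14)
3. 179.82ms @ 3/7 + 89.91ms (3/14)
4. 269.73ms @ 9/14 + 89.91ms (3/14)
5. 359.64ms @ 6/7 + 89.91ms (3/14)
6. 449.55ms @ 15/14 + 89.91ms (3/14)
7. 539.461ms @ 9/7 + 89.91ms (3/14)
8. 629.371ms @ 3/2 + 314.685ms (3/4)
9. 944.056ms @ 9/4 + 404.595ms (27/28)
10. 1348.651ms @ 45/14 + 89.91ms (3/14)
11. 1438.561ms @ 24/7 + 89.91ms (3/14)
12. 1528.472ms @ 51/14 + 89.91ms (3/14)
13. 1618.382ms @ 27/7 + 89.91ms (3/14)
14. 1708.292ms @ 57/14 + 89.91ms (3/14)
15. 1798.202ms @ 30/7 + 89.91ms (3/14)
16. 1888.112ms @ 9/2 + 629.371ms (3/2)
17. 2517.483ms @ 6 + 179.82ms (3/7)
18. 2697.303ms @ 45/7 + 179.82ms (3/7)
19. 2877.123ms @ 48/7 + 179.82ms (3/7)
20. 3056.943ms @ 51/7 + 179.82ms (3/7)
21. 3236.763ms @ 54/7 + 179.82ms (3/7)
22. 3416.583ms @ 57/7 + 179.82ms (3/7)
23. 3596.404ms @ 60/7 + 431.568ms (36/35)
24. 4027.972ms @ 48/5 + 251.748ms (3/5)
25. 4279.72ms @ 51/5 + 251.748ms (3/5)
26. 4531.469ms @ 54/5 + 251.748ms (3/5)
27. 4783.217ms @ 57/5 + 251.748ms (3/5)

note 2 onset = 3/14b = 89.91ms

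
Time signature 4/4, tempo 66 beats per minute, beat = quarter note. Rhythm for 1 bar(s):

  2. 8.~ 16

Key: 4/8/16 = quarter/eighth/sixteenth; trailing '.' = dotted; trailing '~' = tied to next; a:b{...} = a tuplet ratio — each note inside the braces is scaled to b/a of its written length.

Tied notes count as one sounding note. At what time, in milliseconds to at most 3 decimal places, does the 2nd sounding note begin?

1. 0.0ms @ 0 + 2727.273ms (3)
2. 2727.273ms @ 3 + 909.091ms (1)

note 2 onset = 3b = 2727.273ms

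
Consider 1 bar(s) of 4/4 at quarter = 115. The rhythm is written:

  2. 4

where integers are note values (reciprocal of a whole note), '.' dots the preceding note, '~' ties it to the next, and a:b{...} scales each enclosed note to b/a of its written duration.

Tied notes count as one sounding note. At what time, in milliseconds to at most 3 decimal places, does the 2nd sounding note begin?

1. 0.0ms @ 0 + 1565.217ms (3)
2. 1565.217ms @ 3 + 521.739ms (1)

note 2 onset = 3b = 1565.217ms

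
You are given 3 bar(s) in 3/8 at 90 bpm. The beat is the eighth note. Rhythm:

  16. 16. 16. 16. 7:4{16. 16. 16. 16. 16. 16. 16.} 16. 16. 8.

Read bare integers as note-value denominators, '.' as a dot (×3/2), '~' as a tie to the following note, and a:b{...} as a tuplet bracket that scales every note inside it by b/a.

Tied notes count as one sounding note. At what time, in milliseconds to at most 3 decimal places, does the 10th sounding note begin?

1. 0.0ms @ 0 + 500.0ms (3/4)
2. 500.0ms @ 3/4 + 500.0ms (3/4)
3. 1000.0ms @ 3/2 + 500.0ms (3/4)
4. 1500.0ms @ 9/4 + 500.0ms (3/4)
5. 2000.0ms @ 3 + 285.714ms (3/7)
6. 2285.714ms @ 24/7 + 285.714ms (3/7)
7. 2571.429ms @ 27/7 + 285.714ms (3/7)
8. 2857.143ms @ 30/7 + 285.714ms (3/7)
9. 3142.857ms @ 33/7 + 285.714ms (3/7)
10. 3428.571ms @ 36/7 + 285.714ms (3/7)
11. 3714.286ms @ 39/7 + 285.714ms (3/7)
12. 4000.0ms @ 6 + 500.0ms (3/4)
13. 4500.0ms @ 27/4 + 500.0ms (3/4)
14. 5000.0ms @ 15/2 + 1000.0ms (3/2)

note 10 onset = 36/7b = 3428.571ms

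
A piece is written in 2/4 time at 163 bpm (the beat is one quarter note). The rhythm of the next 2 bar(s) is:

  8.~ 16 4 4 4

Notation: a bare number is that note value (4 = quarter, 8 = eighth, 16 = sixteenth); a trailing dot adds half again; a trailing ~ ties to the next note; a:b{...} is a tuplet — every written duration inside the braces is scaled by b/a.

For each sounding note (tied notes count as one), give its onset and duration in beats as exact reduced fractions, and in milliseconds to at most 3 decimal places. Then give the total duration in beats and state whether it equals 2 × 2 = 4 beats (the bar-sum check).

1) 0.0ms=0b +368.098ms=1b
2) 368.098ms=1b +368.098ms=1b
3) 736.196ms=2b +368.098ms=1b
4) 1104.294ms=3b +368.098ms=1b
Σ=4b of 4 (163bpm 2/4) — PASS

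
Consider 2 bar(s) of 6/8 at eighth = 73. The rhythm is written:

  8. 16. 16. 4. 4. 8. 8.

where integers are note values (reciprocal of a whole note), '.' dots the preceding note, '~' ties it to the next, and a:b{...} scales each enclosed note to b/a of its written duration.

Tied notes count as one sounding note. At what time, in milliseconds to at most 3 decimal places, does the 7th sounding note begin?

note 7 onset = 21/2b = 8630.137ms

1. 0.0ms @ 0 + 1232.877ms (3/2)
2. 1232.877ms @ 3/2 + 616.438ms (3/4)
3. 1849.315ms @ 9/4 + 616.438ms (3/4)
4. 2465.753ms @ 3 + 2465.753ms (3)
5. 4931.507ms @ 6 + 2465.753ms (3)
6. 7397.26ms @ 9 + 1232.877ms (3/2)
7. 8630.137ms @ 21/2 + 1232.877ms (3/2)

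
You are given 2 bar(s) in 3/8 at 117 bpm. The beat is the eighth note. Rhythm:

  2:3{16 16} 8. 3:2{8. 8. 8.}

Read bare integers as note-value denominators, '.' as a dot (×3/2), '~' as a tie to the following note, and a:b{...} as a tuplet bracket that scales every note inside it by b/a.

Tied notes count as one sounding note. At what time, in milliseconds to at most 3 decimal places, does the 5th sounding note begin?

note 5 onset = 4b = 2051.282ms

1. 0.0ms @ 0 + 384.615ms (3/4)
2. 384.615ms @ 3/4 + 384.615ms (3/4)
3. 769.231ms @ 3/2 + 769.231ms (3/2)
4. 1538.462ms @ 3 + 512.821ms (1)
5. 2051.282ms @ 4 + 512.821ms (1)
6. 2564.103ms @ 5 + 512.821ms (1)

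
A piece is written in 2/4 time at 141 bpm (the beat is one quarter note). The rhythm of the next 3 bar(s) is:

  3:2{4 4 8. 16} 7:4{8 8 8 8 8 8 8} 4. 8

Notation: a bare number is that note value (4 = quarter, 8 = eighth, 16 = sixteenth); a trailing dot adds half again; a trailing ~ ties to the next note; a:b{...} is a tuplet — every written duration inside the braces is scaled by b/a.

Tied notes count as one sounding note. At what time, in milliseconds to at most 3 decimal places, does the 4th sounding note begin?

note 4 onset = 11/6b = 780.142ms

1. 0.0ms @ 0 + 283.688ms (2/3)
2. 283.688ms @ 2/3 + 283.688ms (2/3)
3. 567.376ms @ 4/3 + 212.766ms (1/2)
4. 780.142ms @ 11/6 + 70.922ms (1/6)
5. 851.064ms @ 2 + 121.581ms (2/7)
6. 972.644ms @ 16/7 + 121.581ms (2/7)
7. 1094.225ms @ 18/7 + 121.581ms (2/7)
8. 1215.805ms @ 20/7 + 121.581ms (2/7)
9. 1337.386ms @ 22/7 + 121.581ms (2/7)
10. 1458.967ms @ 24/7 + 121.581ms (2/7)
11. 1580.547ms @ 26/7 + 121.581ms (2/7)
12. 1702.128ms @ 4 + 638.298ms (3/2)
13. 2340.426ms @ 11/2 + 212.766ms (1/2)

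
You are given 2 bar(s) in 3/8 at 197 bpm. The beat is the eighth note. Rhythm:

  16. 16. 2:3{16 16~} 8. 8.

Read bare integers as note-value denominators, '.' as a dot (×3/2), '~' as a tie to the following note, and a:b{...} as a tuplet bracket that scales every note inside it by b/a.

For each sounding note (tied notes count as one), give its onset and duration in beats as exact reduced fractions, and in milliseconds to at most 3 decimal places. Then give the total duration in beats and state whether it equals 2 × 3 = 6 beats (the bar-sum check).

1) 0.0ms=0b +228.426ms=3/4b
2) 228.426ms=3/4b +228.426ms=3/4b
3) 456.853ms=3/2b +228.426ms=3/4b
4) 685.279ms=9/4b +685.279ms=9/4b
5) 1370.558ms=9/2b +456.853ms=3/2b
Σ=6b of 6 (197bpm 3/8) — PASS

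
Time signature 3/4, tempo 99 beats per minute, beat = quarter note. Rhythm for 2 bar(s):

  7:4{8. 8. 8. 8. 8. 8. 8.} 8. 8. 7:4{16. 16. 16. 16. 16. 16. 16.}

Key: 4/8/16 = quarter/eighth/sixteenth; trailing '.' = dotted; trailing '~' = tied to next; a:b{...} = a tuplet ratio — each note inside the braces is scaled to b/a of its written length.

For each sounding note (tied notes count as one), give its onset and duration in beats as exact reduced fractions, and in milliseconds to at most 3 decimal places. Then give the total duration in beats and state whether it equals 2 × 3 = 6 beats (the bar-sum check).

1) 0.0ms=0b +259.74ms=3/7b
2) 259.74ms=3/7b +259.74ms=3/7b
3) 519.481ms=6/7b +259.74ms=3/7b
4) 779.221ms=9/7b +259.74ms=3/7b
5) 1038.961ms=12/7b +259.74ms=3/7b
6) 1298.701ms=15/7b +259.74ms=3/7b
7) 1558.442ms=18/7b +259.74ms=3/7b
8) 1818.182ms=3b +454.545ms=3/4b
9) 2272.727ms=15/4b +454.545ms=3/4b
10) 2727.273ms=9/2b +129.87ms=3/14b
11) 2857.143ms=33/7b +129.87ms=3/14b
12) 2987.013ms=69/14b +129.87ms=3/14b
13) 3116.883ms=36/7b +129.87ms=3/14b
14) 3246.753ms=75/14b +129.87ms=3/14b
15) 3376.623ms=39/7b +129.87ms=3/14b
16) 3506.494ms=81/14b +129.87ms=3/14b
Σ=6b of 6 (99bpm 3/4) — PASS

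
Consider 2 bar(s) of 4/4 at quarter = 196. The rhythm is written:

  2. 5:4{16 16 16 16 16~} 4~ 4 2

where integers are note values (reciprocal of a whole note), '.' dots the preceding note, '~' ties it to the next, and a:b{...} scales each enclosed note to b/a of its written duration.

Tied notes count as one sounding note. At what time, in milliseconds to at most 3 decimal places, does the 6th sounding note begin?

note 6 onset = 19/5b = 1163.265ms

1. 0.0ms @ 0 + 918.367ms (3)
2. 918.367ms @ 3 + 61.224ms (1/5)
3. 979.592ms @ 16/5 + 61.224ms (1/5)
4. 1040.816ms @ 17/5 + 61.224ms (1/5)
5. 1102.041ms @ 18/5 + 61.224ms (1/5)
6. 1163.265ms @ 19/5 + 673.469ms (11/5)
7. 1836.735ms @ 6 + 612.245ms (2)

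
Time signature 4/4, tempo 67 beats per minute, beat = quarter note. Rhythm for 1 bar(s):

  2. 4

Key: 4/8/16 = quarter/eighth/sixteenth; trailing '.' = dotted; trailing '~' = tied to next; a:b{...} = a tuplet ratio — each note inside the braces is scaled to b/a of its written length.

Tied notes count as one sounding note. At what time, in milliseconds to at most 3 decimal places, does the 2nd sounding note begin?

note 2 onset = 3b = 2686.567ms

1. 0.0ms @ 0 + 2686.567ms (3)
2. 2686.567ms @ 3 + 895.522ms (1)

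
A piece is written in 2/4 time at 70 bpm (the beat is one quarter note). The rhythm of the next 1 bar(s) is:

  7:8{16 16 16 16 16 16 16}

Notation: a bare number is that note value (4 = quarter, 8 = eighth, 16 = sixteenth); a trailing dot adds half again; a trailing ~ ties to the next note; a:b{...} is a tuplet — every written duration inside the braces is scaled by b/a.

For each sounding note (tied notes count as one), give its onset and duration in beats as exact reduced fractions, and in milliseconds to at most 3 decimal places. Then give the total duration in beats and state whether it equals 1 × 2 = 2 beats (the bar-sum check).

1) 0.0ms=0b +244.898ms=2/7b
2) 244.898ms=2/7b +244.898ms=2/7b
3) 489.796ms=4/7b +244.898ms=2/7b
4) 734.694ms=6/7b +244.898ms=2/7b
5) 979.592ms=8/7b +244.898ms=2/7b
6) 1224.49ms=10/7b +244.898ms=2/7b
7) 1469.388ms=12/7b +244.898ms=2/7b
Σ=2b of 2 (70bpm 2/4) — PASS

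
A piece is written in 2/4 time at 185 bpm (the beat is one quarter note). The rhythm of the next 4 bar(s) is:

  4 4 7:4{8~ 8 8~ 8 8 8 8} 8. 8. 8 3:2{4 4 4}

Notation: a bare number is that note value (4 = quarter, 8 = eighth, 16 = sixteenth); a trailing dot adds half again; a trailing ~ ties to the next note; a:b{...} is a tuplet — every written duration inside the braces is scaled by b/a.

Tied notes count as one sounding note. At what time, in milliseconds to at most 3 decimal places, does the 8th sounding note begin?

1. 0.0ms @ 0 + 324.324ms (1)
2. 324.324ms @ 1 + 324.324ms (1)
3. 648.649ms @ 2 + 185.328ms (4/7)
4. 833.977ms @ 18/7 + 185.328ms (4/7)
5. 1019.305ms @ 22/7 + 92.664ms (2/7)
6. 1111.969ms @ 24/7 + 92.664ms (2/7)
7. 1204.633ms @ 26/7 + 92.664ms (2/7)
8. 1297.297ms @ 4 + 243.243ms (3/4)
9. 1540.541ms @ 19/4 + 243.243ms (3/4)
10. 1783.784ms @ 11/2 + 162.162ms (1/2)
11. 1945.946ms @ 6 + 216.216ms (2/3)
12. 2162.162ms @ 20/3 + 216.216ms (2/3)
13. 2378.378ms @ 22/3 + 216.216ms (2/3)

note 8 onset = 4b = 1297.297ms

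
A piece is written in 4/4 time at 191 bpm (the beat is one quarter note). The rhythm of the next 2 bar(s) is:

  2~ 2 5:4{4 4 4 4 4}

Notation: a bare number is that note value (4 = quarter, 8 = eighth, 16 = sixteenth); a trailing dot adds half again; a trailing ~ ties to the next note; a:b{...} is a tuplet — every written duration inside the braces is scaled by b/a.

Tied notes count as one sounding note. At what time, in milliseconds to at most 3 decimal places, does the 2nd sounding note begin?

1. 0.0ms @ 0 + 1256.545ms (4)
2. 1256.545ms @ 4 + 251.309ms (4/5)
3. 1507.853ms @ 24/5 + 251.309ms (4/5)
4. 1759.162ms @ 28/5 + 251.309ms (4/5)
5. 2010.471ms @ 32/5 + 251.309ms (4/5)
6. 2261.78ms @ 36/5 + 251.309ms (4/5)

note 2 onset = 4b = 1256.545ms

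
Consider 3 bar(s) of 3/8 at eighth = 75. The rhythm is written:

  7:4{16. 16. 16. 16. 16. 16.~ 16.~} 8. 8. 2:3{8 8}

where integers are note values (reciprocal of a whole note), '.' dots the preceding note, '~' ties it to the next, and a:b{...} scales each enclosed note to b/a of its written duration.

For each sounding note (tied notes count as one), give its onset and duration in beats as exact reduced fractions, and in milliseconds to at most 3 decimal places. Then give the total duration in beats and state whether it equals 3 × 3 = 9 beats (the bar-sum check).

1) 0.0ms=0b +342.857ms=3/7b
2) 342.857ms=3/7b +342.857ms=3/7b
3) 685.714ms=6/7b +342.857ms=3/7b
4) 1028.571ms=9/7b +342.857ms=3/7b
5) 1371.429ms=12/7b +342.857ms=3/7b
6) 1714.286ms=15/7b +1885.714ms=33/14b
7) 3600.0ms=9/2b +1200.0ms=3/2b
8) 4800.0ms=6b +1200.0ms=3/2b
9) 6000.0ms=15/2b +1200.0ms=3/2b
Σ=9b of 9 (75bpm 3/8) — PASS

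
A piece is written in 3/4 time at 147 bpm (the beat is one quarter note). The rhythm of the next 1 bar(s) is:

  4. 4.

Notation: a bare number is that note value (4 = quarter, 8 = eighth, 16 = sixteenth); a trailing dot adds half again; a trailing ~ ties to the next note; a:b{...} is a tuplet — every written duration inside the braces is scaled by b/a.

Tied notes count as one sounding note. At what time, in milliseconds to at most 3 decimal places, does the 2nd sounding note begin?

1. 0.0ms @ 0 + 612.245ms (3/2)
2. 612.245ms @ 3/2 + 612.245ms (3/2)

note 2 onset = 3/2b = 612.245ms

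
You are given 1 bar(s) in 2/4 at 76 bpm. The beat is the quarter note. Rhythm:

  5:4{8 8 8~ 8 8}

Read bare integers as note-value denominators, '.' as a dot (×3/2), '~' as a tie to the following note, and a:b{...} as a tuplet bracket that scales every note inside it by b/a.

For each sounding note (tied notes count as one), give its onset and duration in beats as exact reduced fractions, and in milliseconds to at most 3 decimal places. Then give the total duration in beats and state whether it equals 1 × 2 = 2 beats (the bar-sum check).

1) 0.0ms=0b +315.789ms=2/5b
2) 315.789ms=2/5b +315.789ms=2/5b
3) 631.579ms=4/5b +631.579ms=4/5b
4) 1263.158ms=8/5b +315.789ms=2/5b
Σ=2b of 2 (76bpm 2/4) — PASS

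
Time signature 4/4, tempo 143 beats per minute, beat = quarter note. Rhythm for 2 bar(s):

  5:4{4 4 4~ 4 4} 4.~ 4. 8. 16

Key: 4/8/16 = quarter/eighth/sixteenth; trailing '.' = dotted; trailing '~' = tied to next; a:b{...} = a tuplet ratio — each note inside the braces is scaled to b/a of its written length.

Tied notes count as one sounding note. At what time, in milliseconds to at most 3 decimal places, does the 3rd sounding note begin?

1. 0.0ms @ 0 + 335.664ms (4/5)
2. 335.664ms @ 4/5 + 335.664ms (4/5)
3. 671.329ms @ 8/5 + 671.329ms (8/5)
4. 1342.657ms @ 16/5 + 335.664ms (4/5)
5. 1678.322ms @ 4 + 1258.741ms (3)
6. 2937.063ms @ 7 + 314.685ms (3/4)
7. 3251.748ms @ 31/4 + 104.895ms (1/4)

note 3 onset = 8/5b = 671.329ms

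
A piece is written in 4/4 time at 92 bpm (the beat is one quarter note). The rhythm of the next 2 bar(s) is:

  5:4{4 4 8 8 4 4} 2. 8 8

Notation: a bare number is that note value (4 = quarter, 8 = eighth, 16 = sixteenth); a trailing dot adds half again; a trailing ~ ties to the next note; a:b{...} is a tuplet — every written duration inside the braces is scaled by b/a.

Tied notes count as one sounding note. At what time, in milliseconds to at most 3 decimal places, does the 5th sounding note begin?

1. 0.0ms @ 0 + 521.739ms (4/5)
2. 521.739ms @ 4/5 + 521.739ms (4/5)
3. 1043.478ms @ 8/5 + 260.87ms (2/5)
4. 1304.348ms @ 2 + 260.87ms (2/5)
5. 1565.217ms @ 12/5 + 521.739ms (4/5)
6. 2086.957ms @ 16/5 + 521.739ms (4/5)
7. 2608.696ms @ 4 + 1956.522ms (3)
8. 4565.217ms @ 7 + 326.087ms (1/2)
9. 4891.304ms @ 15/2 + 326.087ms (1/2)

note 5 onset = 12/5b = 1565.217ms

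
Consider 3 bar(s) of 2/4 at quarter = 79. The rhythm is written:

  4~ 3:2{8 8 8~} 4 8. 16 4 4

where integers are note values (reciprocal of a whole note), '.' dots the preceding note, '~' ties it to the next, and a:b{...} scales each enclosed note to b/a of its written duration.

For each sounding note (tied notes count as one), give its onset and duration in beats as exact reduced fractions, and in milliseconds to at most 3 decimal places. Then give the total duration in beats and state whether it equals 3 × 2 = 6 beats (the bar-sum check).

1) 0.0ms=0b +1012.658ms=4/3b
2) 1012.658ms=4/3b +253.165ms=1/3b
3) 1265.823ms=5/3b +1012.658ms=4/3b
4) 2278.481ms=3b +569.62ms=3/4b
5) 2848.101ms=15/4b +189.873ms=1/4b
6) 3037.975ms=4b +759.494ms=1b
7) 3797.468ms=5b +759.494ms=1b
Σ=6b of 6 (79bpm 2/4) — PASS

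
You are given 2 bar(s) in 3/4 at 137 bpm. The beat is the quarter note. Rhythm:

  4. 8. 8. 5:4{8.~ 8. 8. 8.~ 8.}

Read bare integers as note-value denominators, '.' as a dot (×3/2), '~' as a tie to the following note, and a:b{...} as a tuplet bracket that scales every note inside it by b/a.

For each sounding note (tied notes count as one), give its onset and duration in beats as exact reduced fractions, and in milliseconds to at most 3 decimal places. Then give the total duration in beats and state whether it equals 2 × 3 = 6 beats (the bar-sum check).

1) 0.0ms=0b +656.934ms=3/2b
2) 656.934ms=3/2b +328.467ms=3/4b
3) 985.401ms=9/4b +328.467ms=3/4b
4) 1313.869ms=3b +525.547ms=6/5b
5) 1839.416ms=21/5b +262.774ms=3/5b
6) 2102.19ms=24/5b +525.547ms=6/5b
Σ=6b of 6 (137bpm 3/4) — PASS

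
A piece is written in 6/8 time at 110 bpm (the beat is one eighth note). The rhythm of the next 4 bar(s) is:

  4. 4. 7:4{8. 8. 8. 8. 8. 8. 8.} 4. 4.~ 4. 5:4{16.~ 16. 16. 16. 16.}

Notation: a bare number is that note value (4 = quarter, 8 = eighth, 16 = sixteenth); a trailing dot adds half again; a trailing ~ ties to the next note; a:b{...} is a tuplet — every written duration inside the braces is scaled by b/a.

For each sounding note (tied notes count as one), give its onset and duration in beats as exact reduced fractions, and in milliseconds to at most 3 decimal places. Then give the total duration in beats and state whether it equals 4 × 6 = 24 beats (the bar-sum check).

1) 0.0ms=0b +1636.364ms=3b
2) 1636.364ms=3b +1636.364ms=3b
3) 3272.727ms=6b +467.532ms=6/7b
4) 3740.26ms=48/7b +467.532ms=6/7b
5) 4207.792ms=54/7b +467.532ms=6/7b
6) 4675.325ms=60/7b +467.532ms=6/7b
7) 5142.857ms=66/7b +467.532ms=6/7b
8) 5610.39ms=72/7b +467.532ms=6/7b
9) 6077.922ms=78/7b +467.532ms=6/7b
10) 6545.455ms=12b +1636.364ms=3b
11) 8181.818ms=15b +3272.727ms=6b
12) 11454.545ms=21b +654.545ms=6/5b
13) 12109.091ms=111/5b +327.273ms=3/5b
14) 12436.364ms=114/5b +327.273ms=3/5b
15) 12763.636ms=117/5b +327.273ms=3/5b
Σ=24b of 24 (110bpm 6/8) — PASS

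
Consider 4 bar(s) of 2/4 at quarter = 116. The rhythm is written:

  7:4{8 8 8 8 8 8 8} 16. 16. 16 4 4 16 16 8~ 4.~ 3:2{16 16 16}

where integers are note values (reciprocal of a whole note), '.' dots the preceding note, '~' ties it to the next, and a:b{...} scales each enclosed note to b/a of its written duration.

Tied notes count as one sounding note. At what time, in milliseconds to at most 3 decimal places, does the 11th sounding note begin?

note 11 onset = 3b = 1551.724ms

1. 0.0ms @ 0 + 147.783ms (2/7)
2. 147.783ms @ 2/7 + 147.783ms (2/7)
3. 295.567ms @ 4/7 + 147.783ms (2/7)
4. 443.35ms @ 6/7 + 147.783ms (2/7)
5. 591.133ms @ 8/7 + 147.783ms (2/7)
6. 738.916ms @ 10/7 + 147.783ms (2/7)
7. 886.7ms @ 12/7 + 147.783ms (2/7)
8. 1034.483ms @ 2 + 193.966ms (3/8)
9. 1228.448ms @ 19/8 + 193.966ms (3/8)
10. 1422.414ms @ 11/4 + 129.31ms (1/4)
11. 1551.724ms @ 3 + 517.241ms (1)
12. 2068.966ms @ 4 + 517.241ms (1)
13. 2586.207ms @ 5 + 129.31ms (1/4)
14. 2715.517ms @ 21/4 + 129.31ms (1/4)
15. 2844.828ms @ 11/2 + 1120.69ms (13/6)
16. 3965.517ms @ 23/3 + 86.207ms (1/6)
17. 4051.724ms @ 47/6 + 86.207ms (1/6)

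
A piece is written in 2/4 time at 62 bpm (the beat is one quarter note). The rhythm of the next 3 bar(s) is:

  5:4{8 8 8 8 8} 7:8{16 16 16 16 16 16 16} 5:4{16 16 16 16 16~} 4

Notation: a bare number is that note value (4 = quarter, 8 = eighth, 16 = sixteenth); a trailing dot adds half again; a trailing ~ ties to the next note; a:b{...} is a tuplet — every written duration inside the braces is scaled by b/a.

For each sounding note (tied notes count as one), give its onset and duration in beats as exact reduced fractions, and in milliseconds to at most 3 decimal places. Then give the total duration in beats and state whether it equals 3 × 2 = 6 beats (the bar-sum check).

1) 0.0ms=0b +387.097ms=2/5b
2) 387.097ms=2/5b +387.097ms=2/5b
3) 774.194ms=4/5b +387.097ms=2/5b
4) 1161.29ms=6/5b +387.097ms=2/5b
5) 1548.387ms=8/5b +387.097ms=2/5b
6) 1935.484ms=2b +276.498ms=2/7b
7) 2211.982ms=16/7b +276.498ms=2/7b
8) 2488.479ms=18/7b +276.498ms=2/7b
9) 2764.977ms=20/7b +276.498ms=2/7b
10) 3041.475ms=22/7b +276.498ms=2/7b
11) 3317.972ms=24/7b +276.498ms=2/7b
12) 3594.47ms=26/7b +276.498ms=2/7b
13) 3870.968ms=4b +193.548ms=1/5b
14) 4064.516ms=21/5b +193.548ms=1/5b
15) 4258.065ms=22/5b +193.548ms=1/5b
16) 4451.613ms=23/5b +193.548ms=1/5b
17) 4645.161ms=24/5b +1161.29ms=6/5b
Σ=6b of 6 (62bpm 2/4) — PASS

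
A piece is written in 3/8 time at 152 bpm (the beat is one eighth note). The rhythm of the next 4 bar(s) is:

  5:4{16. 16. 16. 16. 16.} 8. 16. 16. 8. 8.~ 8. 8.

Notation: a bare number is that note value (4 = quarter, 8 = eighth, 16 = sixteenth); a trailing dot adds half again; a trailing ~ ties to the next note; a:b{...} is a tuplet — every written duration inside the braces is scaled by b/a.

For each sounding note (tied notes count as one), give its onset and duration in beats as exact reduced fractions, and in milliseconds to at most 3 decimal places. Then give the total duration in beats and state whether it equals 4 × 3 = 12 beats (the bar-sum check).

1) 0.0ms=0b +236.842ms=3/5b
2) 236.842ms=3/5b +236.842ms=3/5b
3) 473.684ms=6/5b +236.842ms=3/5b
4) 710.526ms=9/5b +236.842ms=3/5b
5) 947.368ms=12/5b +236.842ms=3/5b
6) 1184.211ms=3b +592.105ms=3/2b
7) 1776.316ms=9/2b +296.053ms=3/4b
8) 2072.368ms=21/4b +296.053ms=3/4b
9) 2368.421ms=6b +592.105ms=3/2b
10) 2960.526ms=15/2b +1184.211ms=3b
11) 4144.737ms=21/2b +592.105ms=3/2b
Σ=12b of 12 (152bpm 3/8) — PASS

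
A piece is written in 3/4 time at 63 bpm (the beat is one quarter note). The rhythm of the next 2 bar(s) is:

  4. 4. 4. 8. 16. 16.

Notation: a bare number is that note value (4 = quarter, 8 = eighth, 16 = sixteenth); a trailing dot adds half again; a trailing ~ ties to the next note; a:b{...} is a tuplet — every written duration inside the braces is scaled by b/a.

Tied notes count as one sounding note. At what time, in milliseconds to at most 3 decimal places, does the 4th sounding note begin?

1. 0.0ms @ 0 + 1428.571ms (3/2)
2. 1428.571ms @ 3/2 + 1428.571ms (3/2)
3. 2857.143ms @ 3 + 1428.571ms (3/2)
4. 4285.714ms @ 9/2 + 714.286ms (3/4)
5. 5000.0ms @ 21/4 + 357.143ms (3/8)
6. 5357.143ms @ 45/8 + 357.143ms (3/8)

note 4 onset = 9/2b = 4285.714ms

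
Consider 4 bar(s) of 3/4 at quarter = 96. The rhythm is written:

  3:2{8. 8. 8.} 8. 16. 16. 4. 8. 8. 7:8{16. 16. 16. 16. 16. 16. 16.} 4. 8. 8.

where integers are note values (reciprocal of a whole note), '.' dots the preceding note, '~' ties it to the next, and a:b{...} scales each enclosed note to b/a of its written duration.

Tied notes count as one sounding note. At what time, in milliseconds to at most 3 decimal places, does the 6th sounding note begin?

1. 0.0ms @ 0 + 312.5ms (1/2)
2. 312.5ms @ 1/2 + 312.5ms (1/2)
3. 625.0ms @ 1 + 312.5ms (1/2)
4. 937.5ms @ 3/2 + 468.75ms (3/4)
5. 1406.25ms @ 9/4 + 234.375ms (3/8)
6. 1640.625ms @ 21/8 + 234.375ms (3/8)
7. 1875.0ms @ 3 + 937.5ms (3/2)
8. 2812.5ms @ 9/2 + 468.75ms (3/4)
9. 3281.25ms @ 21/4 + 468.75ms (3/4)
10. 3750.0ms @ 6 + 267.857ms (3/7)
11. 4017.857ms @ 45/7 + 267.857ms (3/7)
12. 4285.714ms @ 48/7 + 267.857ms (3/7)
13. 4553.571ms @ 51/7 + 267.857ms (3/7)
14. 4821.429ms @ 54/7 + 267.857ms (3/7)
15. 5089.286ms @ 57/7 + 267.857ms (3/7)
16. 5357.143ms @ 60/7 + 267.857ms (3/7)
17. 5625.0ms @ 9 + 937.5ms (3/2)
18. 6562.5ms @ 21/2 + 468.75ms (3/4)
19. 7031.25ms @ 45/4 + 468.75ms (3/4)

note 6 onset = 21/8b = 1640.625ms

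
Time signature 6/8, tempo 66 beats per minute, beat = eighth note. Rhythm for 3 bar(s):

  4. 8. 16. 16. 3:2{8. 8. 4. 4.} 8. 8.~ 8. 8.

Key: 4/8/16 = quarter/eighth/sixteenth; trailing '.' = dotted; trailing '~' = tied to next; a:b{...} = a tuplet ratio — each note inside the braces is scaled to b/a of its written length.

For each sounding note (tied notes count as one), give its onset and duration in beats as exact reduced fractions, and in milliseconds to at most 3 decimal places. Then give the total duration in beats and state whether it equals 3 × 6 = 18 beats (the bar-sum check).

1) 0.0ms=0b +2727.273ms=3b
2) 2727.273ms=3b +1363.636ms=3/2b
3) 4090.909ms=9/2b +681.818ms=3/4b
4) 4772.727ms=21/4b +681.818ms=3/4b
5) 5454.545ms=6b +909.091ms=1b
6) 6363.636ms=7b +909.091ms=1b
7) 7272.727ms=8b +1818.182ms=2b
8) 9090.909ms=10b +1818.182ms=2b
9) 10909.091ms=12b +1363.636ms=3/2b
10) 12272.727ms=27/2b +2727.273ms=3b
11) 15000.0ms=33/2b +1363.636ms=3/2b
Σ=18b of 18 (66bpm 6/8) — PASS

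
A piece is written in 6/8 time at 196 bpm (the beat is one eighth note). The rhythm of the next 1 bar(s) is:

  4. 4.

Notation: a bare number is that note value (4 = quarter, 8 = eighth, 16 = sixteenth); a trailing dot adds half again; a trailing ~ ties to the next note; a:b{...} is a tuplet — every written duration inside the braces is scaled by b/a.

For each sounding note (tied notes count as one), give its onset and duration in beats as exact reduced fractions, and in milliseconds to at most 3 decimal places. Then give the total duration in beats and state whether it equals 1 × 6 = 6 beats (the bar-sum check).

1) 0.0ms=0b +918.367ms=3b
2) 918.367ms=3b +918.367ms=3b
Σ=6b of 6 (196bpm 6/8) — PASS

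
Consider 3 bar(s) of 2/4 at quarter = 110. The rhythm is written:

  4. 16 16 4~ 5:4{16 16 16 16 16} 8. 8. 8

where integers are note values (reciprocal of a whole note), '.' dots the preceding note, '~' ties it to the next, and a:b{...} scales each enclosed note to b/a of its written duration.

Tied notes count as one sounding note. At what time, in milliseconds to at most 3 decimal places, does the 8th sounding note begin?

1. 0.0ms @ 0 + 818.182ms (3/2)
2. 818.182ms @ 3/2 + 136.364ms (1/4)
3. 954.545ms @ 7/4 + 136.364ms (1/4)
4. 1090.909ms @ 2 + 654.545ms (6/5)
5. 1745.455ms @ 16/5 + 109.091ms (1/5)
6. 1854.545ms @ 17/5 + 109.091ms (1/5)
7. 1963.636ms @ 18/5 + 109.091ms (1/5)
8. 2072.727ms @ 19/5 + 109.091ms (1/5)
9. 2181.818ms @ 4 + 409.091ms (3/4)
10. 2590.909ms @ 19/4 + 409.091ms (3/4)
11. 3000.0ms @ 11/2 + 272.727ms (1/2)

note 8 onset = 19/5b = 2072.727ms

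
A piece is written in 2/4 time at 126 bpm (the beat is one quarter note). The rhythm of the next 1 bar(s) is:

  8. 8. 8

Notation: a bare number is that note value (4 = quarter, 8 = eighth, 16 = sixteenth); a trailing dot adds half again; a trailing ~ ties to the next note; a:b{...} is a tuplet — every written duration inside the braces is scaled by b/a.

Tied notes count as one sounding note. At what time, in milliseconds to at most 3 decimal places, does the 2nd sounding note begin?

1. 0.0ms @ 0 + 357.143ms (3/4)
2. 357.143ms @ 3/4 + 357.143ms (3/4)
3. 714.286ms @ 3/2 + 238.095ms (1/2)

note 2 onset = 3/4b = 357.143ms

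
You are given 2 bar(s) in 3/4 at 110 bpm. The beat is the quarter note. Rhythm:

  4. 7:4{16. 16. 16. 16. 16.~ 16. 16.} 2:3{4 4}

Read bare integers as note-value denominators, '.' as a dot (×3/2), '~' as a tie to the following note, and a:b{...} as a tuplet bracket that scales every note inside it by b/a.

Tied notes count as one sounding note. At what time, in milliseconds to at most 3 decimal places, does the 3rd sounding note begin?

note 3 onset = 12/7b = 935.065ms

1. 0.0ms @ 0 + 818.182ms (3/2)
2. 818.182ms @ 3/2 + 116.883ms (3/14)
3. 935.065ms @ 12/7 + 116.883ms (3/14)
4. 1051.948ms @ 27/14 + 116.883ms (3/14)
5. 1168.831ms @ 15/7 + 116.883ms (3/14)
6. 1285.714ms @ 33/14 + 233.766ms (3/7)
7. 1519.481ms @ 39/14 + 116.883ms (3/14)
8. 1636.364ms @ 3 + 818.182ms (3/2)
9. 2454.545ms @ 9/2 + 818.182ms (3/2)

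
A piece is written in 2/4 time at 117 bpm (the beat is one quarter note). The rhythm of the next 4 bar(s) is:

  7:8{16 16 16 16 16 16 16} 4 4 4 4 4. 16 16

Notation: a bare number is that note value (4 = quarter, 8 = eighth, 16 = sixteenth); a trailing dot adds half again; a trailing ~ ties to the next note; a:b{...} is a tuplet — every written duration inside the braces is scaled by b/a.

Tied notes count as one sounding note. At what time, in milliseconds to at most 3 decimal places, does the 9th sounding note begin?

1. 0.0ms @ 0 + 146.52ms (2/7)
2. 146.52ms @ 2/7 + 146.52ms (2/7)
3. 293.04ms @ 4/7 + 146.52ms (2/7)
4. 439.56ms @ 6/7 + 146.52ms (2/7)
5. 586.081ms @ 8/7 + 146.52ms (2/7)
6. 732.601ms @ 10/7 + 146.52ms (2/7)
7. 879.121ms @ 12/7 + 146.52ms (2/7)
8. 1025.641ms @ 2 + 512.821ms (1)
9. 1538.462ms @ 3 + 512.821ms (1)
10. 2051.282ms @ 4 + 512.821ms (1)
11. 2564.103ms @ 5 + 512.821ms (1)
12. 3076.923ms @ 6 + 769.231ms (3/2)
13. 3846.154ms @ 15/2 + 128.205ms (1/4)
14. 3974.359ms @ 31/4 + 128.205ms (1/4)

note 9 onset = 3b = 1538.462ms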